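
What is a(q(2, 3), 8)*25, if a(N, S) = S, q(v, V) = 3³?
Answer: 200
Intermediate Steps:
q(v, V) = 27
a(q(2, 3), 8)*25 = 8*25 = 200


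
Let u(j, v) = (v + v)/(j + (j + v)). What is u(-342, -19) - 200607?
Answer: -7422457/37 ≈ -2.0061e+5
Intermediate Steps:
u(j, v) = 2*v/(v + 2*j) (u(j, v) = (2*v)/(v + 2*j) = 2*v/(v + 2*j))
u(-342, -19) - 200607 = 2*(-19)/(-19 + 2*(-342)) - 200607 = 2*(-19)/(-19 - 684) - 200607 = 2*(-19)/(-703) - 200607 = 2*(-19)*(-1/703) - 200607 = 2/37 - 200607 = -7422457/37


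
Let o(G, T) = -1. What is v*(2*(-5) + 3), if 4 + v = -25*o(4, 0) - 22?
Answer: 7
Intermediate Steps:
v = -1 (v = -4 + (-25*(-1) - 22) = -4 + (25 - 22) = -4 + 3 = -1)
v*(2*(-5) + 3) = -(2*(-5) + 3) = -(-10 + 3) = -1*(-7) = 7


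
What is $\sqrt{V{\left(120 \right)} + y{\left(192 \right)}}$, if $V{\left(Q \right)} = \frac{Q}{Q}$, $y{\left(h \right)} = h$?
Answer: $\sqrt{193} \approx 13.892$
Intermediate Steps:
$V{\left(Q \right)} = 1$
$\sqrt{V{\left(120 \right)} + y{\left(192 \right)}} = \sqrt{1 + 192} = \sqrt{193}$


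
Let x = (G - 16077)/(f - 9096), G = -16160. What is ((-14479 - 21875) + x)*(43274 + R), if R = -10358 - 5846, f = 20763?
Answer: -11482399789850/11667 ≈ -9.8418e+8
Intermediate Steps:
x = -32237/11667 (x = (-16160 - 16077)/(20763 - 9096) = -32237/11667 ≈ -2.7631)
R = -16204
((-14479 - 21875) + x)*(43274 + R) = ((-14479 - 21875) - 32237/11667)*(43274 - 16204) = (-36354 - 32237/11667)*27070 = -424174355/11667*27070 = -11482399789850/11667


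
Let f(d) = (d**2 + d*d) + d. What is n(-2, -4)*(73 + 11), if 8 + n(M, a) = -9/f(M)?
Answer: -798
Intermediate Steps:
f(d) = d + 2*d**2 (f(d) = (d**2 + d**2) + d = 2*d**2 + d = d + 2*d**2)
n(M, a) = -8 - 9/(M*(1 + 2*M)) (n(M, a) = -8 - 9*1/(M*(1 + 2*M)) = -8 - 9/(M*(1 + 2*M)))
n(-2, -4)*(73 + 11) = ((-9 - 8*(-2)*(1 + 2*(-2)))/((-2)*(1 + 2*(-2))))*(73 + 11) = -(-9 - 8*(-2)*(1 - 4))/(2*(1 - 4))*84 = -1/2*(-9 - 8*(-2)*(-3))/(-3)*84 = -1/2*(-1/3)*(-9 - 48)*84 = -1/2*(-1/3)*(-57)*84 = -19/2*84 = -798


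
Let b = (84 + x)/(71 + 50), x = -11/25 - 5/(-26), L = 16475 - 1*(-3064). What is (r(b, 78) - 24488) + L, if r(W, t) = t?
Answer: -4871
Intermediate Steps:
L = 19539 (L = 16475 + 3064 = 19539)
x = -161/650 (x = -11*1/25 - 5*(-1/26) = -11/25 + 5/26 = -161/650 ≈ -0.24769)
b = 4949/7150 (b = (84 - 161/650)/(71 + 50) = (54439/650)/121 = (54439/650)*(1/121) = 4949/7150 ≈ 0.69217)
(r(b, 78) - 24488) + L = (78 - 24488) + 19539 = -24410 + 19539 = -4871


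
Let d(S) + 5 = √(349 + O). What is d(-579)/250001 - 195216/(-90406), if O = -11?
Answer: 24401871593/11300795203 + 13*√2/250001 ≈ 2.1594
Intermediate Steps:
d(S) = -5 + 13*√2 (d(S) = -5 + √(349 - 11) = -5 + √338 = -5 + 13*√2)
d(-579)/250001 - 195216/(-90406) = (-5 + 13*√2)/250001 - 195216/(-90406) = (-5 + 13*√2)*(1/250001) - 195216*(-1/90406) = (-5/250001 + 13*√2/250001) + 97608/45203 = 24401871593/11300795203 + 13*√2/250001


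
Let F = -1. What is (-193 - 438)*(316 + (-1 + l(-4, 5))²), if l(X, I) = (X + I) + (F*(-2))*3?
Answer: -222112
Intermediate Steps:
l(X, I) = 6 + I + X (l(X, I) = (X + I) - 1*(-2)*3 = (I + X) + 2*3 = (I + X) + 6 = 6 + I + X)
(-193 - 438)*(316 + (-1 + l(-4, 5))²) = (-193 - 438)*(316 + (-1 + (6 + 5 - 4))²) = -631*(316 + (-1 + 7)²) = -631*(316 + 6²) = -631*(316 + 36) = -631*352 = -222112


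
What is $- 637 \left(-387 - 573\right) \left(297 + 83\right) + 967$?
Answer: $232378567$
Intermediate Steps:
$- 637 \left(-387 - 573\right) \left(297 + 83\right) + 967 = - 637 \left(\left(-960\right) 380\right) + 967 = \left(-637\right) \left(-364800\right) + 967 = 232377600 + 967 = 232378567$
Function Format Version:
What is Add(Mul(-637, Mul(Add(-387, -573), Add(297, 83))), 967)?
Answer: 232378567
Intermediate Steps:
Add(Mul(-637, Mul(Add(-387, -573), Add(297, 83))), 967) = Add(Mul(-637, Mul(-960, 380)), 967) = Add(Mul(-637, -364800), 967) = Add(232377600, 967) = 232378567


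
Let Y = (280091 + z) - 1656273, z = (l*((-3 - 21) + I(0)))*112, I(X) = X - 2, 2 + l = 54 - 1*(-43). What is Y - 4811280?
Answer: -6464102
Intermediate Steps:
l = 95 (l = -2 + (54 - 1*(-43)) = -2 + (54 + 43) = -2 + 97 = 95)
I(X) = -2 + X
z = -276640 (z = (95*((-3 - 21) + (-2 + 0)))*112 = (95*(-24 - 2))*112 = (95*(-26))*112 = -2470*112 = -276640)
Y = -1652822 (Y = (280091 - 276640) - 1656273 = 3451 - 1656273 = -1652822)
Y - 4811280 = -1652822 - 4811280 = -6464102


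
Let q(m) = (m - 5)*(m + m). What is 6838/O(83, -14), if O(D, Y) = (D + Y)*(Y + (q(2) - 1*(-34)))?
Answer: 3419/276 ≈ 12.388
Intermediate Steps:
q(m) = 2*m*(-5 + m) (q(m) = (-5 + m)*(2*m) = 2*m*(-5 + m))
O(D, Y) = (22 + Y)*(D + Y) (O(D, Y) = (D + Y)*(Y + (2*2*(-5 + 2) - 1*(-34))) = (D + Y)*(Y + (2*2*(-3) + 34)) = (D + Y)*(Y + (-12 + 34)) = (D + Y)*(Y + 22) = (D + Y)*(22 + Y) = (22 + Y)*(D + Y))
6838/O(83, -14) = 6838/((-14)² + 22*83 + 22*(-14) + 83*(-14)) = 6838/(196 + 1826 - 308 - 1162) = 6838/552 = 6838*(1/552) = 3419/276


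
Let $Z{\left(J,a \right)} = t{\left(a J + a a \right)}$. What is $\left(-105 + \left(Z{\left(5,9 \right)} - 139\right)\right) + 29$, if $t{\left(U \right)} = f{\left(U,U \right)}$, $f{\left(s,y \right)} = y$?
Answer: $-89$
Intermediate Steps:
$t{\left(U \right)} = U$
$Z{\left(J,a \right)} = a^{2} + J a$ ($Z{\left(J,a \right)} = a J + a a = J a + a^{2} = a^{2} + J a$)
$\left(-105 + \left(Z{\left(5,9 \right)} - 139\right)\right) + 29 = \left(-105 - \left(139 - 9 \left(5 + 9\right)\right)\right) + 29 = \left(-105 + \left(9 \cdot 14 - 139\right)\right) + 29 = \left(-105 + \left(126 - 139\right)\right) + 29 = \left(-105 - 13\right) + 29 = -118 + 29 = -89$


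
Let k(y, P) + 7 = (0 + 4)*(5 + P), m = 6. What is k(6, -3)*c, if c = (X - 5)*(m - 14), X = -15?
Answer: 160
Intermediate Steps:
k(y, P) = 13 + 4*P (k(y, P) = -7 + (0 + 4)*(5 + P) = -7 + 4*(5 + P) = -7 + (20 + 4*P) = 13 + 4*P)
c = 160 (c = (-15 - 5)*(6 - 14) = -20*(-8) = 160)
k(6, -3)*c = (13 + 4*(-3))*160 = (13 - 12)*160 = 1*160 = 160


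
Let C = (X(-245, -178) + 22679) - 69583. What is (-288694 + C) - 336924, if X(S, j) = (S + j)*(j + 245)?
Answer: -700863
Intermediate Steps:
X(S, j) = (245 + j)*(S + j) (X(S, j) = (S + j)*(245 + j) = (245 + j)*(S + j))
C = -75245 (C = (((-178)**2 + 245*(-245) + 245*(-178) - 245*(-178)) + 22679) - 69583 = ((31684 - 60025 - 43610 + 43610) + 22679) - 69583 = (-28341 + 22679) - 69583 = -5662 - 69583 = -75245)
(-288694 + C) - 336924 = (-288694 - 75245) - 336924 = -363939 - 336924 = -700863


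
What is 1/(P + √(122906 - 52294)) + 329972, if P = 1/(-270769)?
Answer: 1708258080370871018701/5176978896302931 + 146631702722*√17653/5176978896302931 ≈ 3.2997e+5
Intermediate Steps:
P = -1/270769 ≈ -3.6932e-6
1/(P + √(122906 - 52294)) + 329972 = 1/(-1/270769 + √(122906 - 52294)) + 329972 = 1/(-1/270769 + √70612) + 329972 = 1/(-1/270769 + 2*√17653) + 329972 = 329972 + 1/(-1/270769 + 2*√17653)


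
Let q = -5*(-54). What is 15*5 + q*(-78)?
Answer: -20985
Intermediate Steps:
q = 270
15*5 + q*(-78) = 15*5 + 270*(-78) = 75 - 21060 = -20985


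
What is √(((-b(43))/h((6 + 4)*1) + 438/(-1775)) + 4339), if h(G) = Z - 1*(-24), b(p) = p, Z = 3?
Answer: 2*√11068461078/3195 ≈ 65.857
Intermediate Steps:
h(G) = 27 (h(G) = 3 - 1*(-24) = 3 + 24 = 27)
√(((-b(43))/h((6 + 4)*1) + 438/(-1775)) + 4339) = √((-1*43/27 + 438/(-1775)) + 4339) = √((-43*1/27 + 438*(-1/1775)) + 4339) = √((-43/27 - 438/1775) + 4339) = √(-88151/47925 + 4339) = √(207858424/47925) = 2*√11068461078/3195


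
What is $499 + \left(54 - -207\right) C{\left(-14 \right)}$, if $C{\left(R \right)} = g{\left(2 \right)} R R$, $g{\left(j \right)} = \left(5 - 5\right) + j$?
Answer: $102811$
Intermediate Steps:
$g{\left(j \right)} = j$ ($g{\left(j \right)} = 0 + j = j$)
$C{\left(R \right)} = 2 R^{2}$ ($C{\left(R \right)} = 2 R R = 2 R^{2}$)
$499 + \left(54 - -207\right) C{\left(-14 \right)} = 499 + \left(54 - -207\right) 2 \left(-14\right)^{2} = 499 + \left(54 + 207\right) 2 \cdot 196 = 499 + 261 \cdot 392 = 499 + 102312 = 102811$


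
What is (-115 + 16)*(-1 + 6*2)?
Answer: -1089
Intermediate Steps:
(-115 + 16)*(-1 + 6*2) = -99*(-1 + 12) = -99*11 = -1089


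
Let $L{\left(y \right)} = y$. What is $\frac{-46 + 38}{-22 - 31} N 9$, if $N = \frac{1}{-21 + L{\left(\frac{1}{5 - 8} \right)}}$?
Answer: $- \frac{27}{424} \approx -0.063679$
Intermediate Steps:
$N = - \frac{3}{64}$ ($N = \frac{1}{-21 + \frac{1}{5 - 8}} = \frac{1}{-21 + \frac{1}{-3}} = \frac{1}{-21 - \frac{1}{3}} = \frac{1}{- \frac{64}{3}} = - \frac{3}{64} \approx -0.046875$)
$\frac{-46 + 38}{-22 - 31} N 9 = \frac{-46 + 38}{-22 - 31} \left(- \frac{3}{64}\right) 9 = - \frac{8}{-53} \left(- \frac{3}{64}\right) 9 = \left(-8\right) \left(- \frac{1}{53}\right) \left(- \frac{3}{64}\right) 9 = \frac{8}{53} \left(- \frac{3}{64}\right) 9 = \left(- \frac{3}{424}\right) 9 = - \frac{27}{424}$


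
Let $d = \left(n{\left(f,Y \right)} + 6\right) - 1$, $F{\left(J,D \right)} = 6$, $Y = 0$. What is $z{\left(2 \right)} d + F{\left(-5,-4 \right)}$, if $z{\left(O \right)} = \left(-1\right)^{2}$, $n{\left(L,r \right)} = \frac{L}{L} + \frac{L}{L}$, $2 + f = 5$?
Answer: $13$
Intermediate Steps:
$f = 3$ ($f = -2 + 5 = 3$)
$n{\left(L,r \right)} = 2$ ($n{\left(L,r \right)} = 1 + 1 = 2$)
$z{\left(O \right)} = 1$
$d = 7$ ($d = \left(2 + 6\right) - 1 = 8 - 1 = 7$)
$z{\left(2 \right)} d + F{\left(-5,-4 \right)} = 1 \cdot 7 + 6 = 7 + 6 = 13$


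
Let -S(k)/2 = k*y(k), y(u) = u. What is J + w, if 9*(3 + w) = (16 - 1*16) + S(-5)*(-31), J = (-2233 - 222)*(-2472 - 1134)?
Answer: 79676093/9 ≈ 8.8529e+6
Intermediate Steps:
S(k) = -2*k**2 (S(k) = -2*k*k = -2*k**2)
J = 8852730 (J = -2455*(-3606) = 8852730)
w = 1523/9 (w = -3 + ((16 - 1*16) - 2*(-5)**2*(-31))/9 = -3 + ((16 - 16) - 2*25*(-31))/9 = -3 + (0 - 50*(-31))/9 = -3 + (0 + 1550)/9 = -3 + (1/9)*1550 = -3 + 1550/9 = 1523/9 ≈ 169.22)
J + w = 8852730 + 1523/9 = 79676093/9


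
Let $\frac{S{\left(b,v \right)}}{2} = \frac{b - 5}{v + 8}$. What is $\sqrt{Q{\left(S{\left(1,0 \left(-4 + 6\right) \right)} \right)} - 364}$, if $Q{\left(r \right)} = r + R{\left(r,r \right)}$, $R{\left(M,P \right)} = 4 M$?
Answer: $3 i \sqrt{41} \approx 19.209 i$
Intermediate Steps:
$S{\left(b,v \right)} = \frac{2 \left(-5 + b\right)}{8 + v}$ ($S{\left(b,v \right)} = 2 \frac{b - 5}{v + 8} = 2 \frac{-5 + b}{8 + v} = \frac{2 \left(-5 + b\right)}{8 + v}$)
$Q{\left(r \right)} = 5 r$ ($Q{\left(r \right)} = r + 4 r = 5 r$)
$\sqrt{Q{\left(S{\left(1,0 \left(-4 + 6\right) \right)} \right)} - 364} = \sqrt{5 \frac{2 \left(-5 + 1\right)}{8 + 0 \left(-4 + 6\right)} - 364} = \sqrt{5 \cdot 2 \frac{1}{8 + 0 \cdot 2} \left(-4\right) - 364} = \sqrt{5 \cdot 2 \frac{1}{8 + 0} \left(-4\right) - 364} = \sqrt{5 \cdot 2 \cdot \frac{1}{8} \left(-4\right) - 364} = \sqrt{5 \left(-1\right) - 364} = \sqrt{-5 - 364} = \sqrt{-369} = 3 i \sqrt{41}$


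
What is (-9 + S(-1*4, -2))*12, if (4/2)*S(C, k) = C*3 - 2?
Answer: -192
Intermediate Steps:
S(C, k) = -1 + 3*C/2 (S(C, k) = (C*3 - 2)/2 = (3*C - 2)/2 = (-2 + 3*C)/2 = -1 + 3*C/2)
(-9 + S(-1*4, -2))*12 = (-9 + (-1 + 3*(-1*4)/2))*12 = (-9 + (-1 + (3/2)*(-4)))*12 = (-9 + (-1 - 6))*12 = (-9 - 7)*12 = -16*12 = -192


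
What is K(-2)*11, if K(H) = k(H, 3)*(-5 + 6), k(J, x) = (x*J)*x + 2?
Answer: -176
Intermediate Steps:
k(J, x) = 2 + J*x² (k(J, x) = (J*x)*x + 2 = J*x² + 2 = 2 + J*x²)
K(H) = 2 + 9*H (K(H) = (2 + H*3²)*(-5 + 6) = (2 + H*9)*1 = (2 + 9*H)*1 = 2 + 9*H)
K(-2)*11 = (2 + 9*(-2))*11 = (2 - 18)*11 = -16*11 = -176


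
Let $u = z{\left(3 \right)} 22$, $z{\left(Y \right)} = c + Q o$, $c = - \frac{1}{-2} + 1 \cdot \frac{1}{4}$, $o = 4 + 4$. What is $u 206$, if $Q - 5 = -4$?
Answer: $39655$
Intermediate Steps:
$Q = 1$ ($Q = 5 - 4 = 1$)
$o = 8$
$c = \frac{3}{4}$ ($c = \left(-1\right) \left(- \frac{1}{2}\right) + 1 \cdot \frac{1}{4} = \frac{1}{2} + \frac{1}{4} = \frac{3}{4} \approx 0.75$)
$z{\left(Y \right)} = \frac{35}{4}$ ($z{\left(Y \right)} = \frac{3}{4} + 1 \cdot 8 = \frac{3}{4} + 8 = \frac{35}{4}$)
$u = \frac{385}{2}$ ($u = \frac{35}{4} \cdot 22 = \frac{385}{2} \approx 192.5$)
$u 206 = \frac{385}{2} \cdot 206 = 39655$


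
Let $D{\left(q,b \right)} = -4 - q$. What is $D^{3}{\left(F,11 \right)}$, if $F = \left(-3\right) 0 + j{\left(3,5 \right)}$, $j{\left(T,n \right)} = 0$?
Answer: $-64$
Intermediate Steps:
$F = 0$ ($F = \left(-3\right) 0 + 0 = 0 + 0 = 0$)
$D^{3}{\left(F,11 \right)} = \left(-4 - 0\right)^{3} = \left(-4 + 0\right)^{3} = \left(-4\right)^{3} = -64$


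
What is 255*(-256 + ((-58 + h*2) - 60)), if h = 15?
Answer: -87720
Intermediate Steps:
255*(-256 + ((-58 + h*2) - 60)) = 255*(-256 + ((-58 + 15*2) - 60)) = 255*(-256 + ((-58 + 30) - 60)) = 255*(-256 + (-28 - 60)) = 255*(-256 - 88) = 255*(-344) = -87720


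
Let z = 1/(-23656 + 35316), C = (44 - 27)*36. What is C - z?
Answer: 7135919/11660 ≈ 612.00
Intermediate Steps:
C = 612 (C = 17*36 = 612)
z = 1/11660 ≈ 8.5763e-5
C - z = 612 - 1*1/11660 = 612 - 1/11660 = 7135919/11660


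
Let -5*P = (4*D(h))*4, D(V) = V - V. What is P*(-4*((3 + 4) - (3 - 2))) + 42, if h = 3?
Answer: 42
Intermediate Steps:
D(V) = 0
P = 0 (P = -4*0*4/5 = -0*4 = -1/5*0 = 0)
P*(-4*((3 + 4) - (3 - 2))) + 42 = 0*(-4*((3 + 4) - (3 - 2))) + 42 = 0*(-4*(7 - 1*1)) + 42 = 0*(-4*(7 - 1)) + 42 = 0*(-4*6) + 42 = 0*(-24) + 42 = 0 + 42 = 42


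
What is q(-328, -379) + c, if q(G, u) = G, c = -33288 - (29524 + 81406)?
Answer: -144546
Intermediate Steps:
c = -144218 (c = -33288 - 1*110930 = -33288 - 110930 = -144218)
q(-328, -379) + c = -328 - 144218 = -144546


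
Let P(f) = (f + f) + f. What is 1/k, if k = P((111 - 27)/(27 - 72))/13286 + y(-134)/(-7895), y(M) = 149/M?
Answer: -1003975570/281771 ≈ -3563.1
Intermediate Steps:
P(f) = 3*f (P(f) = 2*f + f = 3*f)
k = -281771/1003975570 (k = (3*((111 - 27)/(27 - 72)))/13286 + (149/(-134))/(-7895) = (3*(84/(-45)))*(1/13286) + (149*(-1/134))*(-1/7895) = (3*(84*(-1/45)))*(1/13286) - 149/134*(-1/7895) = (3*(-28/15))*(1/13286) + 149/1057930 = -28/5*1/13286 + 149/1057930 = -2/4745 + 149/1057930 = -281771/1003975570 ≈ -0.00028065)
1/k = 1/(-281771/1003975570) = -1003975570/281771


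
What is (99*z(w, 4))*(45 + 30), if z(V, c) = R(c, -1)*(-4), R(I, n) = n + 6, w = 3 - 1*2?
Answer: -148500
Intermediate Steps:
w = 1 (w = 3 - 2 = 1)
R(I, n) = 6 + n
z(V, c) = -20 (z(V, c) = (6 - 1)*(-4) = 5*(-4) = -20)
(99*z(w, 4))*(45 + 30) = (99*(-20))*(45 + 30) = -1980*75 = -148500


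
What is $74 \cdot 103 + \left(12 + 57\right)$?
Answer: $7691$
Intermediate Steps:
$74 \cdot 103 + \left(12 + 57\right) = 7622 + 69 = 7691$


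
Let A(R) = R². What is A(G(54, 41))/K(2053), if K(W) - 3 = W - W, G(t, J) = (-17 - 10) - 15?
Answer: 588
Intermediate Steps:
G(t, J) = -42 (G(t, J) = -27 - 15 = -42)
K(W) = 3 (K(W) = 3 + (W - W) = 3 + 0 = 3)
A(G(54, 41))/K(2053) = (-42)²/3 = 1764*(⅓) = 588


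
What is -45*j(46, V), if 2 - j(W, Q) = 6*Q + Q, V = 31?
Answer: 9675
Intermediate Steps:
j(W, Q) = 2 - 7*Q (j(W, Q) = 2 - (6*Q + Q) = 2 - 7*Q)
-45*j(46, V) = -45*(2 - 7*31) = -45*(2 - 217) = -45*(-215) = 9675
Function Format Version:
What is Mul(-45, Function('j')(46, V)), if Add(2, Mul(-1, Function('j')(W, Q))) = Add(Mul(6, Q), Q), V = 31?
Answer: 9675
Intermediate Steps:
Function('j')(W, Q) = Add(2, Mul(-7, Q)) (Function('j')(W, Q) = Add(2, Mul(-1, Add(Mul(6, Q), Q))) = Add(2, Mul(-1, Mul(7, Q))) = Add(2, Mul(-7, Q)))
Mul(-45, Function('j')(46, V)) = Mul(-45, Add(2, Mul(-7, 31))) = Mul(-45, Add(2, -217)) = Mul(-45, -215) = 9675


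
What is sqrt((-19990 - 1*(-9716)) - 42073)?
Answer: I*sqrt(52347) ≈ 228.79*I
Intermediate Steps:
sqrt((-19990 - 1*(-9716)) - 42073) = sqrt((-19990 + 9716) - 42073) = sqrt(-10274 - 42073) = sqrt(-52347) = I*sqrt(52347)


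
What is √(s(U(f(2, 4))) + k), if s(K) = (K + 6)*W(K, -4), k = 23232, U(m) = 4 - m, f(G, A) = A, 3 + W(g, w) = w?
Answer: √23190 ≈ 152.28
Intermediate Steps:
W(g, w) = -3 + w
s(K) = -42 - 7*K (s(K) = (K + 6)*(-3 - 4) = (6 + K)*(-7) = -42 - 7*K)
√(s(U(f(2, 4))) + k) = √((-42 - 7*(4 - 1*4)) + 23232) = √((-42 - 7*(4 - 4)) + 23232) = √((-42 - 7*0) + 23232) = √((-42 + 0) + 23232) = √(-42 + 23232) = √23190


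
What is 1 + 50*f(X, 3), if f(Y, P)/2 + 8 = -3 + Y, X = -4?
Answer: -1499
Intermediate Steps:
f(Y, P) = -22 + 2*Y (f(Y, P) = -16 + 2*(-3 + Y) = -16 + (-6 + 2*Y) = -22 + 2*Y)
1 + 50*f(X, 3) = 1 + 50*(-22 + 2*(-4)) = 1 + 50*(-22 - 8) = 1 + 50*(-30) = 1 - 1500 = -1499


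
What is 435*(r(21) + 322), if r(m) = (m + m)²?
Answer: 907410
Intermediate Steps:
r(m) = 4*m² (r(m) = (2*m)² = 4*m²)
435*(r(21) + 322) = 435*(4*21² + 322) = 435*(4*441 + 322) = 435*(1764 + 322) = 435*2086 = 907410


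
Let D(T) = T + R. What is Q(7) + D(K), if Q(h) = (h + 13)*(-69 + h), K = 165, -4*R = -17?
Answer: -4283/4 ≈ -1070.8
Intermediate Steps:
R = 17/4 (R = -¼*(-17) = 17/4 ≈ 4.2500)
Q(h) = (-69 + h)*(13 + h) (Q(h) = (13 + h)*(-69 + h) = (-69 + h)*(13 + h))
D(T) = 17/4 + T (D(T) = T + 17/4 = 17/4 + T)
Q(7) + D(K) = (-897 + 7² - 56*7) + (17/4 + 165) = (-897 + 49 - 392) + 677/4 = -1240 + 677/4 = -4283/4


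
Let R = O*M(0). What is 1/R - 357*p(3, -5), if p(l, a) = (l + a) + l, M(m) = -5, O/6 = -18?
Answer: -192779/540 ≈ -357.00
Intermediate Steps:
O = -108 (O = 6*(-18) = -108)
R = 540 (R = -108*(-5) = 540)
p(l, a) = a + 2*l (p(l, a) = (a + l) + l = a + 2*l)
1/R - 357*p(3, -5) = 1/540 - 357*(-5 + 2*3) = 1/540 - 357*(-5 + 6) = 1/540 - 357*1 = 1/540 - 357 = -192779/540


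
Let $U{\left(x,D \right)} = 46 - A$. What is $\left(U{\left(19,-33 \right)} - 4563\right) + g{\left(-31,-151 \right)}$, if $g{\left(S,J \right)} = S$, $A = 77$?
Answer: $-4625$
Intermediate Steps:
$U{\left(x,D \right)} = -31$ ($U{\left(x,D \right)} = 46 - 77 = -31$)
$\left(U{\left(19,-33 \right)} - 4563\right) + g{\left(-31,-151 \right)} = \left(-31 - 4563\right) - 31 = -4594 - 31 = -4625$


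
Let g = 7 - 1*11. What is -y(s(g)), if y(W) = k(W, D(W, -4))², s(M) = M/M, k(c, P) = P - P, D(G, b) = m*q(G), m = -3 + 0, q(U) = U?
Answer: 0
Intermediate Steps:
m = -3
D(G, b) = -3*G
k(c, P) = 0
g = -4 (g = 7 - 11 = -4)
s(M) = 1
y(W) = 0 (y(W) = 0² = 0)
-y(s(g)) = -1*0 = 0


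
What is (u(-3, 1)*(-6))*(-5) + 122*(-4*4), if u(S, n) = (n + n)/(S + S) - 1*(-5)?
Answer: -1812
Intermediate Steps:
u(S, n) = 5 + n/S (u(S, n) = (2*n)/((2*S)) + 5 = (2*n)*(1/(2*S)) + 5 = n/S + 5 = 5 + n/S)
(u(-3, 1)*(-6))*(-5) + 122*(-4*4) = ((5 + 1/(-3))*(-6))*(-5) + 122*(-4*4) = ((5 + 1*(-⅓))*(-6))*(-5) + 122*(-16) = ((5 - ⅓)*(-6))*(-5) - 1952 = ((14/3)*(-6))*(-5) - 1952 = -28*(-5) - 1952 = 140 - 1952 = -1812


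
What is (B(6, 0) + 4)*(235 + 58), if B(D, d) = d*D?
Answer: 1172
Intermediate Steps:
B(D, d) = D*d
(B(6, 0) + 4)*(235 + 58) = (6*0 + 4)*(235 + 58) = (0 + 4)*293 = 4*293 = 1172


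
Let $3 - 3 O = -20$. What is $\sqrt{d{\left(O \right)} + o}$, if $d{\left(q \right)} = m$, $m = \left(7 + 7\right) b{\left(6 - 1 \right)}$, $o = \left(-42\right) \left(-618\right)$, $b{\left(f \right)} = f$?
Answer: $13 \sqrt{154} \approx 161.33$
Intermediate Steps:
$O = \frac{23}{3}$ ($O = 1 - - \frac{20}{3} = 1 + \frac{20}{3} = \frac{23}{3} \approx 7.6667$)
$o = 25956$
$m = 70$ ($m = \left(7 + 7\right) \left(6 - 1\right) = 14 \left(6 - 1\right) = 14 \cdot 5 = 70$)
$d{\left(q \right)} = 70$
$\sqrt{d{\left(O \right)} + o} = \sqrt{70 + 25956} = \sqrt{26026} = 13 \sqrt{154}$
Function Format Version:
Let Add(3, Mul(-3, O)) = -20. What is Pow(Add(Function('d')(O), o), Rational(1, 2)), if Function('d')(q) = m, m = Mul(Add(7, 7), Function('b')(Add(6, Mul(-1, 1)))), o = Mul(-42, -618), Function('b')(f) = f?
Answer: Mul(13, Pow(154, Rational(1, 2))) ≈ 161.33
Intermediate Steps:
O = Rational(23, 3) (O = Add(1, Mul(Rational(-1, 3), -20)) = Add(1, Rational(20, 3)) = Rational(23, 3) ≈ 7.6667)
o = 25956
m = 70 (m = Mul(Add(7, 7), Add(6, Mul(-1, 1))) = Mul(14, Add(6, -1)) = Mul(14, 5) = 70)
Function('d')(q) = 70
Pow(Add(Function('d')(O), o), Rational(1, 2)) = Pow(Add(70, 25956), Rational(1, 2)) = Pow(26026, Rational(1, 2)) = Mul(13, Pow(154, Rational(1, 2)))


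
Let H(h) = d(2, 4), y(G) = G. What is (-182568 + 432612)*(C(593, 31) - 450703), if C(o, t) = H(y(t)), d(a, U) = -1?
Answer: -112695830976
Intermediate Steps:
H(h) = -1
C(o, t) = -1
(-182568 + 432612)*(C(593, 31) - 450703) = (-182568 + 432612)*(-1 - 450703) = 250044*(-450704) = -112695830976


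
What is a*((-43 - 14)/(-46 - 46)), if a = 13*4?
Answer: 741/23 ≈ 32.217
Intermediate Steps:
a = 52
a*((-43 - 14)/(-46 - 46)) = 52*((-43 - 14)/(-46 - 46)) = 52*(-57/(-92)) = 52*(-57*(-1/92)) = 52*(57/92) = 741/23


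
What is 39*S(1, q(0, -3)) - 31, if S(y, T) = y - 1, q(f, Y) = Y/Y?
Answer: -31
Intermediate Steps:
q(f, Y) = 1
S(y, T) = -1 + y
39*S(1, q(0, -3)) - 31 = 39*(-1 + 1) - 31 = 39*0 - 31 = 0 - 31 = -31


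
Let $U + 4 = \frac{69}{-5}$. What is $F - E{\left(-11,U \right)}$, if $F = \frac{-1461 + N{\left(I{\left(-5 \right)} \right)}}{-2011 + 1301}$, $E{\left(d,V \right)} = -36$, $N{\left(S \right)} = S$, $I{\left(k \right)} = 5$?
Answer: $\frac{13508}{355} \approx 38.051$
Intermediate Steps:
$U = - \frac{89}{5}$ ($U = -4 + \frac{69}{-5} = -4 + 69 \left(- \frac{1}{5}\right) = -4 - \frac{69}{5} = - \frac{89}{5} \approx -17.8$)
$F = \frac{728}{355}$ ($F = \frac{-1461 + 5}{-2011 + 1301} = - \frac{1456}{-710} = \left(-1456\right) \left(- \frac{1}{710}\right) = \frac{728}{355} \approx 2.0507$)
$F - E{\left(-11,U \right)} = \frac{728}{355} - -36 = \frac{728}{355} + 36 = \frac{13508}{355}$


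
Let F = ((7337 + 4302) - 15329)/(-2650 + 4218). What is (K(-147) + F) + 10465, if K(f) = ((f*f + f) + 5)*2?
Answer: 41862971/784 ≈ 53397.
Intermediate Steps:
F = -1845/784 (F = (11639 - 15329)/1568 = -3690*1/1568 = -1845/784 ≈ -2.3533)
K(f) = 10 + 2*f + 2*f**2 (K(f) = ((f**2 + f) + 5)*2 = ((f + f**2) + 5)*2 = (5 + f + f**2)*2 = 10 + 2*f + 2*f**2)
(K(-147) + F) + 10465 = ((10 + 2*(-147) + 2*(-147)**2) - 1845/784) + 10465 = ((10 - 294 + 2*21609) - 1845/784) + 10465 = ((10 - 294 + 43218) - 1845/784) + 10465 = (42934 - 1845/784) + 10465 = 33658411/784 + 10465 = 41862971/784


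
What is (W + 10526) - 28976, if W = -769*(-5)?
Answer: -14605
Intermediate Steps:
W = 3845
(W + 10526) - 28976 = (3845 + 10526) - 28976 = 14371 - 28976 = -14605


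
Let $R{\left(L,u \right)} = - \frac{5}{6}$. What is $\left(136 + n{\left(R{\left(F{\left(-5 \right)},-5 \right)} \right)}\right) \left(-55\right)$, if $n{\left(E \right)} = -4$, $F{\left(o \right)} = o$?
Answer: $-7260$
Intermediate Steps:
$R{\left(L,u \right)} = - \frac{5}{6}$ ($R{\left(L,u \right)} = \left(-5\right) \frac{1}{6} = - \frac{5}{6}$)
$\left(136 + n{\left(R{\left(F{\left(-5 \right)},-5 \right)} \right)}\right) \left(-55\right) = \left(136 - 4\right) \left(-55\right) = 132 \left(-55\right) = -7260$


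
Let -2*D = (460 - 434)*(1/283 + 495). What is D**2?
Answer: 3316470769924/80089 ≈ 4.1410e+7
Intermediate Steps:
D = -1821118/283 (D = -(460 - 434)*(1/283 + 495)/2 = -13*(1/283 + 495) = -13*140086/283 = -1/2*3642236/283 = -1821118/283 ≈ -6435.0)
D**2 = (-1821118/283)**2 = 3316470769924/80089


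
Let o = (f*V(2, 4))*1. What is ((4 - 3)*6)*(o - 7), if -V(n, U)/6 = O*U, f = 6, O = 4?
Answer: -3498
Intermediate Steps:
V(n, U) = -24*U
o = -576 (o = (6*(-24*4))*1 = (6*(-96))*1 = -576*1 = -576)
((4 - 3)*6)*(o - 7) = ((4 - 3)*6)*(-576 - 7) = (1*6)*(-583) = 6*(-583) = -3498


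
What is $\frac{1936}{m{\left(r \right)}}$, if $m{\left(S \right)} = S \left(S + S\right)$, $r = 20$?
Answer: $\frac{121}{50} \approx 2.42$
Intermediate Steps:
$m{\left(S \right)} = 2 S^{2}$ ($m{\left(S \right)} = S 2 S = 2 S^{2}$)
$\frac{1936}{m{\left(r \right)}} = \frac{1936}{2 \cdot 20^{2}} = \frac{1936}{2 \cdot 400} = \frac{1936}{800} = 1936 \cdot \frac{1}{800} = \frac{121}{50}$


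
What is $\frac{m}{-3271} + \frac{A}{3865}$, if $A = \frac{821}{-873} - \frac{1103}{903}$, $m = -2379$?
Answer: $\frac{2414296141981}{3322085316795} \approx 0.72674$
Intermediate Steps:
$A = - \frac{568094}{262773}$ ($A = 821 \left(- \frac{1}{873}\right) - \frac{1103}{903} = - \frac{821}{873} - \frac{1103}{903} = - \frac{568094}{262773} \approx -2.1619$)
$\frac{m}{-3271} + \frac{A}{3865} = - \frac{2379}{-3271} - \frac{568094}{262773 \cdot 3865} = \left(-2379\right) \left(- \frac{1}{3271}\right) - \frac{568094}{1015617645} = \frac{2379}{3271} - \frac{568094}{1015617645} = \frac{2414296141981}{3322085316795}$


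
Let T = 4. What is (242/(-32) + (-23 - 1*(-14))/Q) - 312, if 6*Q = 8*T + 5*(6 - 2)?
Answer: -66685/208 ≈ -320.60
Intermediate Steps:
Q = 26/3 (Q = (8*4 + 5*(6 - 2))/6 = (32 + 5*4)/6 = (32 + 20)/6 = (1/6)*52 = 26/3 ≈ 8.6667)
(242/(-32) + (-23 - 1*(-14))/Q) - 312 = (242/(-32) + (-23 - 1*(-14))/(26/3)) - 312 = (242*(-1/32) + (-23 + 14)*(3/26)) - 312 = (-121/16 - 9*3/26) - 312 = (-121/16 - 27/26) - 312 = -1789/208 - 312 = -66685/208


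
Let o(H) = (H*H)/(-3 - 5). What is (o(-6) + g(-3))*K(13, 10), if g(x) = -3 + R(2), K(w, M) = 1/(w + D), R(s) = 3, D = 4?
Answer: -9/34 ≈ -0.26471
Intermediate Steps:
o(H) = -H²/8 (o(H) = H²/(-8) = -H²/8)
K(w, M) = 1/(4 + w) (K(w, M) = 1/(w + 4) = 1/(4 + w))
g(x) = 0 (g(x) = -3 + 3 = 0)
(o(-6) + g(-3))*K(13, 10) = (-⅛*(-6)² + 0)/(4 + 13) = (-⅛*36 + 0)/17 = (-9/2 + 0)*(1/17) = -9/2*1/17 = -9/34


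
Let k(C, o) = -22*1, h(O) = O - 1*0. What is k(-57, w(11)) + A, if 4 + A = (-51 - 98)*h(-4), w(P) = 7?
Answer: 570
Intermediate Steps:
h(O) = O (h(O) = O + 0 = O)
k(C, o) = -22
A = 592 (A = -4 + (-51 - 98)*(-4) = -4 - 149*(-4) = -4 + 596 = 592)
k(-57, w(11)) + A = -22 + 592 = 570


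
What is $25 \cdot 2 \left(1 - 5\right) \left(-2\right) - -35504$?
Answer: $35904$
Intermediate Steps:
$25 \cdot 2 \left(1 - 5\right) \left(-2\right) - -35504 = 25 \cdot 2 \left(-4\right) \left(-2\right) + 35504 = 25 \left(-8\right) \left(-2\right) + 35504 = \left(-200\right) \left(-2\right) + 35504 = 400 + 35504 = 35904$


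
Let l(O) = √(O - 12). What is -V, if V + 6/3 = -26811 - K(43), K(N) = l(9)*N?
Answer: 26813 + 43*I*√3 ≈ 26813.0 + 74.478*I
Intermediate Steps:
l(O) = √(-12 + O)
K(N) = I*N*√3 (K(N) = √(-12 + 9)*N = √(-3)*N = (I*√3)*N = I*N*√3)
V = -26813 - 43*I*√3 (V = -2 + (-26811 - I*43*√3) = -2 + (-26811 - 43*I*√3) = -26813 - 43*I*√3 ≈ -26813.0 - 74.478*I)
-V = -(-26813 - 43*I*√3) = 26813 + 43*I*√3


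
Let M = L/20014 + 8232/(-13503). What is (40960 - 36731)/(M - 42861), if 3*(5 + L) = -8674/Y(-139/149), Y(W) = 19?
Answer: -3102111539106/31440415752607 ≈ -0.098666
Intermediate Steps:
L = -8959/57 (L = -5 + (-8674/19)/3 = -5 + (-8674*1/19)/3 = -5 + (⅓)*(-8674/19) = -5 - 8674/57 = -8959/57 ≈ -157.18)
M = -452953453/733533114 (M = -8959/57/20014 + 8232/(-13503) = -8959/57*1/20014 + 8232*(-1/13503) = -8959/1140798 - 392/643 = -452953453/733533114 ≈ -0.61750)
(40960 - 36731)/(M - 42861) = (40960 - 36731)/(-452953453/733533114 - 42861) = 4229/(-31440415752607/733533114) = 4229*(-733533114/31440415752607) = -3102111539106/31440415752607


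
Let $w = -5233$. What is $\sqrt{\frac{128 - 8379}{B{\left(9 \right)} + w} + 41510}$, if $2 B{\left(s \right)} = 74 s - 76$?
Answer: $\frac{\sqrt{1012214107878}}{4938} \approx 203.74$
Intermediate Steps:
$B{\left(s \right)} = -38 + 37 s$ ($B{\left(s \right)} = \frac{74 s - 76}{2} = \frac{-76 + 74 s}{2} = -38 + 37 s$)
$\sqrt{\frac{128 - 8379}{B{\left(9 \right)} + w} + 41510} = \sqrt{\frac{128 - 8379}{\left(-38 + 37 \cdot 9\right) - 5233} + 41510} = \sqrt{- \frac{8251}{\left(-38 + 333\right) - 5233} + 41510} = \sqrt{- \frac{8251}{295 - 5233} + 41510} = \sqrt{- \frac{8251}{-4938} + 41510} = \sqrt{\left(-8251\right) \left(- \frac{1}{4938}\right) + 41510} = \sqrt{\frac{8251}{4938} + 41510} = \sqrt{\frac{204984631}{4938}} = \frac{\sqrt{1012214107878}}{4938}$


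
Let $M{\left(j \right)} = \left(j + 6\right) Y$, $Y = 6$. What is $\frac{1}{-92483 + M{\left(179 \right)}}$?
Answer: $- \frac{1}{91373} \approx -1.0944 \cdot 10^{-5}$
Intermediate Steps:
$M{\left(j \right)} = 36 + 6 j$ ($M{\left(j \right)} = \left(j + 6\right) 6 = \left(6 + j\right) 6 = 36 + 6 j$)
$\frac{1}{-92483 + M{\left(179 \right)}} = \frac{1}{-92483 + \left(36 + 6 \cdot 179\right)} = \frac{1}{-92483 + \left(36 + 1074\right)} = \frac{1}{-92483 + 1110} = \frac{1}{-91373} = - \frac{1}{91373}$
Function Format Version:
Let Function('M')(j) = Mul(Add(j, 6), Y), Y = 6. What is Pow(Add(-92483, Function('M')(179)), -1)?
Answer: Rational(-1, 91373) ≈ -1.0944e-5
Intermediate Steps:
Function('M')(j) = Add(36, Mul(6, j)) (Function('M')(j) = Mul(Add(j, 6), 6) = Mul(Add(6, j), 6) = Add(36, Mul(6, j)))
Pow(Add(-92483, Function('M')(179)), -1) = Pow(Add(-92483, Add(36, Mul(6, 179))), -1) = Pow(Add(-92483, Add(36, 1074)), -1) = Pow(Add(-92483, 1110), -1) = Pow(-91373, -1) = Rational(-1, 91373)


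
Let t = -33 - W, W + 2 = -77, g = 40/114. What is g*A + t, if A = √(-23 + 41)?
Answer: 46 + 20*√2/19 ≈ 47.489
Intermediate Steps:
A = 3*√2 (A = √18 = 3*√2 ≈ 4.2426)
g = 20/57 (g = 40*(1/114) = 20/57 ≈ 0.35088)
W = -79 (W = -2 - 77 = -79)
t = 46 (t = -33 - 1*(-79) = -33 + 79 = 46)
g*A + t = 20*(3*√2)/57 + 46 = 20*√2/19 + 46 = 46 + 20*√2/19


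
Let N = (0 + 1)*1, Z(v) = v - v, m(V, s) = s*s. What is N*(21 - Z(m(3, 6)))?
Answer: 21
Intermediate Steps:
m(V, s) = s²
Z(v) = 0
N = 1 (N = 1*1 = 1)
N*(21 - Z(m(3, 6))) = 1*(21 - 1*0) = 1*(21 + 0) = 1*21 = 21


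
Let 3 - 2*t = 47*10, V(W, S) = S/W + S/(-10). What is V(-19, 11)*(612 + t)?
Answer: -241483/380 ≈ -635.48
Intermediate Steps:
V(W, S) = -S/10 + S/W (V(W, S) = S/W + S*(-1/10) = S/W - S/10 = -S/10 + S/W)
t = -467/2 (t = 3/2 - 47*10/2 = 3/2 - 1/2*470 = 3/2 - 235 = -467/2 ≈ -233.50)
V(-19, 11)*(612 + t) = (-1/10*11 + 11/(-19))*(612 - 467/2) = (-11/10 + 11*(-1/19))*(757/2) = (-11/10 - 11/19)*(757/2) = -319/190*757/2 = -241483/380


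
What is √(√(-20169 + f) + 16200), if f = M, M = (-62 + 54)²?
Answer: √(16200 + I*√20105) ≈ 127.28 + 0.557*I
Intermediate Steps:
M = 64 (M = (-8)² = 64)
f = 64
√(√(-20169 + f) + 16200) = √(√(-20169 + 64) + 16200) = √(√(-20105) + 16200) = √(I*√20105 + 16200) = √(16200 + I*√20105)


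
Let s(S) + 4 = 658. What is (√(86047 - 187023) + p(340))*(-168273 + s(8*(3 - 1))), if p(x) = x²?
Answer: -19376756400 - 670476*I*√6311 ≈ -1.9377e+10 - 5.3264e+7*I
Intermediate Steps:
s(S) = 654 (s(S) = -4 + 658 = 654)
(√(86047 - 187023) + p(340))*(-168273 + s(8*(3 - 1))) = (√(86047 - 187023) + 340²)*(-168273 + 654) = (√(-100976) + 115600)*(-167619) = (4*I*√6311 + 115600)*(-167619) = (115600 + 4*I*√6311)*(-167619) = -19376756400 - 670476*I*√6311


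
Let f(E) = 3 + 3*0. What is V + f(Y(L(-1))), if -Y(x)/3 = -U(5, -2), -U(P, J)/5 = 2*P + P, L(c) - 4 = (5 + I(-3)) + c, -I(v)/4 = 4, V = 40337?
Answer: 40340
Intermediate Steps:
I(v) = -16 (I(v) = -4*4 = -16)
L(c) = -7 + c (L(c) = 4 + ((5 - 16) + c) = 4 + (-11 + c) = -7 + c)
U(P, J) = -15*P (U(P, J) = -5*(2*P + P) = -15*P)
Y(x) = -225 (Y(x) = -(-3)*(-15*5) = -(-3)*(-75) = -3*75 = -225)
f(E) = 3 (f(E) = 3 + 0 = 3)
V + f(Y(L(-1))) = 40337 + 3 = 40340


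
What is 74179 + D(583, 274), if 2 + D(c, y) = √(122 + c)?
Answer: 74177 + √705 ≈ 74204.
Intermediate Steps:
D(c, y) = -2 + √(122 + c)
74179 + D(583, 274) = 74179 + (-2 + √(122 + 583)) = 74179 + (-2 + √705) = 74177 + √705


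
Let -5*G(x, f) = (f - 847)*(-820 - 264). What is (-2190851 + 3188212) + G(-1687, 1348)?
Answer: 5529889/5 ≈ 1.1060e+6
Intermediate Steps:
G(x, f) = -918148/5 + 1084*f/5 (G(x, f) = -(f - 847)*(-820 - 264)/5 = -(-847 + f)*(-1084)/5 = -(918148 - 1084*f)/5 = -918148/5 + 1084*f/5)
(-2190851 + 3188212) + G(-1687, 1348) = (-2190851 + 3188212) + (-918148/5 + (1084/5)*1348) = 997361 + (-918148/5 + 1461232/5) = 997361 + 543084/5 = 5529889/5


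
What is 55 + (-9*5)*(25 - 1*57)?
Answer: 1495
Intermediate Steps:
55 + (-9*5)*(25 - 1*57) = 55 - 45*(25 - 57) = 55 - 45*(-32) = 55 + 1440 = 1495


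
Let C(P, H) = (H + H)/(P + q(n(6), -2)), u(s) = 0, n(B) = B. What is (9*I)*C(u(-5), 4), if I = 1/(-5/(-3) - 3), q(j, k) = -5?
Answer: 54/5 ≈ 10.800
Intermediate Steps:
I = -¾ (I = 1/(-5*(-⅓) - 3) = 1/(5/3 - 3) = 1/(-4/3) = -¾ ≈ -0.75000)
C(P, H) = 2*H/(-5 + P) (C(P, H) = (H + H)/(P - 5) = (2*H)/(-5 + P) = 2*H/(-5 + P))
(9*I)*C(u(-5), 4) = (9*(-¾))*(2*4/(-5 + 0)) = -27*4/(2*(-5)) = -27*4*(-1)/(2*5) = -27/4*(-8/5) = 54/5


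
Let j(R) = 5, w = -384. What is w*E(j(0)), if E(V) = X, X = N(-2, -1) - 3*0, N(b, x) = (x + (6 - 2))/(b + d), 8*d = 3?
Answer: 9216/13 ≈ 708.92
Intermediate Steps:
d = 3/8 (d = (⅛)*3 = 3/8 ≈ 0.37500)
N(b, x) = (4 + x)/(3/8 + b) (N(b, x) = (x + (6 - 2))/(b + 3/8) = (x + 4)/(3/8 + b) = (4 + x)/(3/8 + b))
X = -24/13 (X = 8*(4 - 1)/(3 + 8*(-2)) - 3*0 = 8*3/(3 - 16) + 0 = 8*3/(-13) + 0 = 8*(-1/13)*3 + 0 = -24/13 + 0 = -24/13 ≈ -1.8462)
E(V) = -24/13
w*E(j(0)) = -384*(-24/13) = 9216/13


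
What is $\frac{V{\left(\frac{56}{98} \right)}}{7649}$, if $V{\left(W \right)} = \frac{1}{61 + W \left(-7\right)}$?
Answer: $\frac{1}{435993} \approx 2.2936 \cdot 10^{-6}$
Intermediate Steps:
$V{\left(W \right)} = \frac{1}{61 - 7 W}$
$\frac{V{\left(\frac{56}{98} \right)}}{7649} = \frac{\left(-1\right) \frac{1}{-61 + 7 \cdot \frac{56}{98}}}{7649} = - \frac{1}{-61 + 7 \cdot 56 \cdot \frac{1}{98}} \cdot \frac{1}{7649} = - \frac{1}{-61 + 7 \cdot \frac{4}{7}} \cdot \frac{1}{7649} = - \frac{1}{-61 + 4} \cdot \frac{1}{7649} = - \frac{1}{-57} \cdot \frac{1}{7649} = \left(-1\right) \left(- \frac{1}{57}\right) \frac{1}{7649} = \frac{1}{57} \cdot \frac{1}{7649} = \frac{1}{435993}$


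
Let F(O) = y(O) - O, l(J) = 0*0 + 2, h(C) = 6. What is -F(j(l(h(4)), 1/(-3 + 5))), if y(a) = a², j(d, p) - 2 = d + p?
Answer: -63/4 ≈ -15.750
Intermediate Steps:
l(J) = 2 (l(J) = 0 + 2 = 2)
j(d, p) = 2 + d + p (j(d, p) = 2 + (d + p) = 2 + d + p)
F(O) = O² - O
-F(j(l(h(4)), 1/(-3 + 5))) = -(2 + 2 + 1/(-3 + 5))*(-1 + (2 + 2 + 1/(-3 + 5))) = -(2 + 2 + 1/2)*(-1 + (2 + 2 + 1/2)) = -(2 + 2 + ½)*(-1 + (2 + 2 + ½)) = -9*(-1 + 9/2)/2 = -9*7/(2*2) = -1*63/4 = -63/4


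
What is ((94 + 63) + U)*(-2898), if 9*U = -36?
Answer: -443394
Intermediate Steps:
U = -4 (U = (⅑)*(-36) = -4)
((94 + 63) + U)*(-2898) = ((94 + 63) - 4)*(-2898) = (157 - 4)*(-2898) = 153*(-2898) = -443394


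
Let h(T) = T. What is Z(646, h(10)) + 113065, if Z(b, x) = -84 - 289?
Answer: 112692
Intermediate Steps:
Z(b, x) = -373
Z(646, h(10)) + 113065 = -373 + 113065 = 112692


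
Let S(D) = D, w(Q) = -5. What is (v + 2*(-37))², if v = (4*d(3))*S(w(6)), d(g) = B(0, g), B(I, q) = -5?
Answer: 676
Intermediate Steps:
d(g) = -5
v = 100 (v = (4*(-5))*(-5) = -20*(-5) = 100)
(v + 2*(-37))² = (100 + 2*(-37))² = (100 - 74)² = 26² = 676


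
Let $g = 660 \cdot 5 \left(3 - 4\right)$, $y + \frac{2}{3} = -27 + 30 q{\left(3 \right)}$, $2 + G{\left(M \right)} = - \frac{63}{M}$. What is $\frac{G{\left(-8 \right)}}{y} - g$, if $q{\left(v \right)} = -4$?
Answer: $\frac{11695059}{3544} \approx 3300.0$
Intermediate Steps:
$G{\left(M \right)} = -2 - \frac{63}{M}$
$y = - \frac{443}{3}$ ($y = - \frac{2}{3} + \left(-27 + 30 \left(-4\right)\right) = - \frac{2}{3} - 147 = - \frac{443}{3} \approx -147.67$)
$g = -3300$ ($g = 660 \cdot 5 \left(3 - 4\right) = 660 \cdot 5 \left(-1\right) = 660 \left(-5\right) = -3300$)
$\frac{G{\left(-8 \right)}}{y} - g = \frac{-2 - \frac{63}{-8}}{- \frac{443}{3}} - -3300 = \left(-2 - - \frac{63}{8}\right) \left(- \frac{3}{443}\right) + 3300 = \left(-2 + \frac{63}{8}\right) \left(- \frac{3}{443}\right) + 3300 = \frac{47}{8} \left(- \frac{3}{443}\right) + 3300 = - \frac{141}{3544} + 3300 = \frac{11695059}{3544}$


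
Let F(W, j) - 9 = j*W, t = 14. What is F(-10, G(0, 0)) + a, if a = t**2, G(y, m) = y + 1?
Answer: 195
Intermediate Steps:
G(y, m) = 1 + y
F(W, j) = 9 + W*j (F(W, j) = 9 + j*W = 9 + W*j)
a = 196 (a = 14**2 = 196)
F(-10, G(0, 0)) + a = (9 - 10*(1 + 0)) + 196 = (9 - 10*1) + 196 = (9 - 10) + 196 = -1 + 196 = 195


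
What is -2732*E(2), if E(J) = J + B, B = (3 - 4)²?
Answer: -8196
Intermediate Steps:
B = 1 (B = (-1)² = 1)
E(J) = 1 + J (E(J) = J + 1 = 1 + J)
-2732*E(2) = -2732*(1 + 2) = -2732*3 = -8196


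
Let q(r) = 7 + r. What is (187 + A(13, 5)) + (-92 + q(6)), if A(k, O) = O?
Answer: 113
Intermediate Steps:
(187 + A(13, 5)) + (-92 + q(6)) = (187 + 5) + (-92 + (7 + 6)) = 192 + (-92 + 13) = 192 - 79 = 113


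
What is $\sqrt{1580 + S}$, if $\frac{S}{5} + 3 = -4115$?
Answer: $i \sqrt{19010} \approx 137.88 i$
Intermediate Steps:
$S = -20590$ ($S = -15 + 5 \left(-4115\right) = -15 - 20575 = -20590$)
$\sqrt{1580 + S} = \sqrt{1580 - 20590} = \sqrt{-19010} = i \sqrt{19010}$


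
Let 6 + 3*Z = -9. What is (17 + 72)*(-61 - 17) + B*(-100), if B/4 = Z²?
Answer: -16942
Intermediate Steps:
Z = -5 (Z = -2 + (⅓)*(-9) = -2 - 3 = -5)
B = 100 (B = 4*(-5)² = 4*25 = 100)
(17 + 72)*(-61 - 17) + B*(-100) = (17 + 72)*(-61 - 17) + 100*(-100) = 89*(-78) - 10000 = -6942 - 10000 = -16942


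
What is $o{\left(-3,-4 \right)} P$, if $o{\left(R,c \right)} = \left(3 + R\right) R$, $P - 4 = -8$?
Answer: $0$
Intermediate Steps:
$P = -4$ ($P = 4 - 8 = -4$)
$o{\left(R,c \right)} = R \left(3 + R\right)$
$o{\left(-3,-4 \right)} P = - 3 \left(3 - 3\right) \left(-4\right) = \left(-3\right) 0 \left(-4\right) = 0 \left(-4\right) = 0$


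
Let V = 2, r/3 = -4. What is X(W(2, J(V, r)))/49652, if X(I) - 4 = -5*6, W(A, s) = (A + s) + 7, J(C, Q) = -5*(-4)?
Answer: -13/24826 ≈ -0.00052364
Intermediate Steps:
r = -12 (r = 3*(-4) = -12)
J(C, Q) = 20
W(A, s) = 7 + A + s
X(I) = -26 (X(I) = 4 - 5*6 = 4 - 30 = -26)
X(W(2, J(V, r)))/49652 = -26/49652 = -26*1/49652 = -13/24826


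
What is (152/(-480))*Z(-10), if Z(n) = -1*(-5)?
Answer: -19/12 ≈ -1.5833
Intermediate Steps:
Z(n) = 5
(152/(-480))*Z(-10) = (152/(-480))*5 = (152*(-1/480))*5 = -19/60*5 = -19/12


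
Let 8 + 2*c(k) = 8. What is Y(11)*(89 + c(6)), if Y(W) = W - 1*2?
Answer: 801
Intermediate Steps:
c(k) = 0 (c(k) = -4 + (½)*8 = -4 + 4 = 0)
Y(W) = -2 + W (Y(W) = W - 2 = -2 + W)
Y(11)*(89 + c(6)) = (-2 + 11)*(89 + 0) = 9*89 = 801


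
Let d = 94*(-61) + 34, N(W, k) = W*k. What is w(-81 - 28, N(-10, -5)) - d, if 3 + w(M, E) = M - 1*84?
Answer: 5504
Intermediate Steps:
w(M, E) = -87 + M (w(M, E) = -3 + (M - 1*84) = -3 + (M - 84) = -3 + (-84 + M) = -87 + M)
d = -5700 (d = -5734 + 34 = -5700)
w(-81 - 28, N(-10, -5)) - d = (-87 + (-81 - 28)) - 1*(-5700) = (-87 - 109) + 5700 = -196 + 5700 = 5504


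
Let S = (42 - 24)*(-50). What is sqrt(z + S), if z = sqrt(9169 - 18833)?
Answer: 2*sqrt(-225 + 2*I*sqrt(151)) ≈ 1.636 + 30.045*I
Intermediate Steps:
z = 8*I*sqrt(151) (z = sqrt(-9664) = 8*I*sqrt(151) ≈ 98.306*I)
S = -900 (S = 18*(-50) = -900)
sqrt(z + S) = sqrt(8*I*sqrt(151) - 900) = sqrt(-900 + 8*I*sqrt(151))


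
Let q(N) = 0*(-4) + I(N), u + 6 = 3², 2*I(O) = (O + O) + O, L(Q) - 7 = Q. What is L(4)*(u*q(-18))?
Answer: -891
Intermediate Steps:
L(Q) = 7 + Q
I(O) = 3*O/2 (I(O) = ((O + O) + O)/2 = (2*O + O)/2 = (3*O)/2 = 3*O/2)
u = 3 (u = -6 + 3² = -6 + 9 = 3)
q(N) = 3*N/2 (q(N) = 0*(-4) + 3*N/2 = 0 + 3*N/2 = 3*N/2)
L(4)*(u*q(-18)) = (7 + 4)*(3*((3/2)*(-18))) = 11*(3*(-27)) = 11*(-81) = -891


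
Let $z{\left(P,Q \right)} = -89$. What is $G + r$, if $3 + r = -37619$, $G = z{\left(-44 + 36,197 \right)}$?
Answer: $-37711$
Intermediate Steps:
$G = -89$
$r = -37622$ ($r = -3 - 37619 = -37622$)
$G + r = -89 - 37622 = -37711$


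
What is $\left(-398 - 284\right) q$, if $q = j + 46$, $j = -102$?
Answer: $38192$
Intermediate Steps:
$q = -56$ ($q = -102 + 46 = -56$)
$\left(-398 - 284\right) q = \left(-398 - 284\right) \left(-56\right) = \left(-682\right) \left(-56\right) = 38192$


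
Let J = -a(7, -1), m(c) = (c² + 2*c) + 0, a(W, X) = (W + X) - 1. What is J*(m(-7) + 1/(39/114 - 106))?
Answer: -140487/803 ≈ -174.95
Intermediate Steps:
a(W, X) = -1 + W + X
m(c) = c² + 2*c
J = -5 (J = -(-1 + 7 - 1) = -1*5 = -5)
J*(m(-7) + 1/(39/114 - 106)) = -5*(-7*(2 - 7) + 1/(39/114 - 106)) = -5*(-7*(-5) + 1/(39*(1/114) - 106)) = -5*(35 + 1/(13/38 - 106)) = -5*(35 + 1/(-4015/38)) = -5*(35 - 38/4015) = -5*140487/4015 = -140487/803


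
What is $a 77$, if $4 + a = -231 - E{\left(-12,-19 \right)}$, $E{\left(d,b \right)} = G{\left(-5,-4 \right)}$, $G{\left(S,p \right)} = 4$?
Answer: $-18403$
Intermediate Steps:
$E{\left(d,b \right)} = 4$
$a = -239$ ($a = -4 - 235 = -239$)
$a 77 = \left(-239\right) 77 = -18403$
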